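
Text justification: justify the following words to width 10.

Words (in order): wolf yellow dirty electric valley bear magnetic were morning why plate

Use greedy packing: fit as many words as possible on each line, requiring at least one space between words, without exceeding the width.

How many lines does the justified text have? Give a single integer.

Answer: 10

Derivation:
Line 1: ['wolf'] (min_width=4, slack=6)
Line 2: ['yellow'] (min_width=6, slack=4)
Line 3: ['dirty'] (min_width=5, slack=5)
Line 4: ['electric'] (min_width=8, slack=2)
Line 5: ['valley'] (min_width=6, slack=4)
Line 6: ['bear'] (min_width=4, slack=6)
Line 7: ['magnetic'] (min_width=8, slack=2)
Line 8: ['were'] (min_width=4, slack=6)
Line 9: ['morning'] (min_width=7, slack=3)
Line 10: ['why', 'plate'] (min_width=9, slack=1)
Total lines: 10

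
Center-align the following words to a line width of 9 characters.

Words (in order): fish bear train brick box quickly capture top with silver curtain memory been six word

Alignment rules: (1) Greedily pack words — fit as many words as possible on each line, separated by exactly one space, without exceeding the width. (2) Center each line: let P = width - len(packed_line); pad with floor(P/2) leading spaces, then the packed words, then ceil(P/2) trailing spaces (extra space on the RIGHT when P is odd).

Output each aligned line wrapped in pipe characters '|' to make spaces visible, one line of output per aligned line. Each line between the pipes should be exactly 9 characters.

Answer: |fish bear|
|  train  |
|brick box|
| quickly |
| capture |
|top with |
| silver  |
| curtain |
| memory  |
|been six |
|  word   |

Derivation:
Line 1: ['fish', 'bear'] (min_width=9, slack=0)
Line 2: ['train'] (min_width=5, slack=4)
Line 3: ['brick', 'box'] (min_width=9, slack=0)
Line 4: ['quickly'] (min_width=7, slack=2)
Line 5: ['capture'] (min_width=7, slack=2)
Line 6: ['top', 'with'] (min_width=8, slack=1)
Line 7: ['silver'] (min_width=6, slack=3)
Line 8: ['curtain'] (min_width=7, slack=2)
Line 9: ['memory'] (min_width=6, slack=3)
Line 10: ['been', 'six'] (min_width=8, slack=1)
Line 11: ['word'] (min_width=4, slack=5)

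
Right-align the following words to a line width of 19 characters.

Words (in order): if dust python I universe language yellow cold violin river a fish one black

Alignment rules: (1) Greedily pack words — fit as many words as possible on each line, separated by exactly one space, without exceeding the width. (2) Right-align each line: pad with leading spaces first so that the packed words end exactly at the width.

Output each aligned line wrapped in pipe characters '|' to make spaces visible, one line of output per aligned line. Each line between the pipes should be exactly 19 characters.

Line 1: ['if', 'dust', 'python', 'I'] (min_width=16, slack=3)
Line 2: ['universe', 'language'] (min_width=17, slack=2)
Line 3: ['yellow', 'cold', 'violin'] (min_width=18, slack=1)
Line 4: ['river', 'a', 'fish', 'one'] (min_width=16, slack=3)
Line 5: ['black'] (min_width=5, slack=14)

Answer: |   if dust python I|
|  universe language|
| yellow cold violin|
|   river a fish one|
|              black|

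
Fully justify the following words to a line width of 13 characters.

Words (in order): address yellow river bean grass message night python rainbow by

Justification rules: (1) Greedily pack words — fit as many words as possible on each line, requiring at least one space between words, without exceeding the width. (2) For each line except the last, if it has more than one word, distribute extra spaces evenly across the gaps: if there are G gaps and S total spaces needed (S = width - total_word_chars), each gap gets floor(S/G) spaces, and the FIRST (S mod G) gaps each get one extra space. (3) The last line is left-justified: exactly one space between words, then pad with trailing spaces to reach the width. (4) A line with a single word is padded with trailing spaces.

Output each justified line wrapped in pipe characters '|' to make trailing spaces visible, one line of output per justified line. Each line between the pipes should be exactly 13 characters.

Line 1: ['address'] (min_width=7, slack=6)
Line 2: ['yellow', 'river'] (min_width=12, slack=1)
Line 3: ['bean', 'grass'] (min_width=10, slack=3)
Line 4: ['message', 'night'] (min_width=13, slack=0)
Line 5: ['python'] (min_width=6, slack=7)
Line 6: ['rainbow', 'by'] (min_width=10, slack=3)

Answer: |address      |
|yellow  river|
|bean    grass|
|message night|
|python       |
|rainbow by   |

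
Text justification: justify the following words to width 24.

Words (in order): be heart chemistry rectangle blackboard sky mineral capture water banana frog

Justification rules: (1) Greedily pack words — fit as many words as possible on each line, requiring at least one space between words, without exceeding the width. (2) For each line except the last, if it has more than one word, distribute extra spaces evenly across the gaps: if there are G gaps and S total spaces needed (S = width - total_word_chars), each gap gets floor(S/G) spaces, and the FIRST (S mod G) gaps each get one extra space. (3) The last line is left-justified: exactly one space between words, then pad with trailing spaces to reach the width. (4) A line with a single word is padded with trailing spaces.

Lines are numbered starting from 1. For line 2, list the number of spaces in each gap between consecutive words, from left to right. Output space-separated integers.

Line 1: ['be', 'heart', 'chemistry'] (min_width=18, slack=6)
Line 2: ['rectangle', 'blackboard', 'sky'] (min_width=24, slack=0)
Line 3: ['mineral', 'capture', 'water'] (min_width=21, slack=3)
Line 4: ['banana', 'frog'] (min_width=11, slack=13)

Answer: 1 1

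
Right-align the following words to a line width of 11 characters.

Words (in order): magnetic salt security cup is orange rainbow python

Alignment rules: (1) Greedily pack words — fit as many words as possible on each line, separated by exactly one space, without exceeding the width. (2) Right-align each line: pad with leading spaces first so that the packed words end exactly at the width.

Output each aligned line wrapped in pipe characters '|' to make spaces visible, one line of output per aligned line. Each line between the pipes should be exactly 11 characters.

Answer: |   magnetic|
|       salt|
|   security|
|     cup is|
|     orange|
|    rainbow|
|     python|

Derivation:
Line 1: ['magnetic'] (min_width=8, slack=3)
Line 2: ['salt'] (min_width=4, slack=7)
Line 3: ['security'] (min_width=8, slack=3)
Line 4: ['cup', 'is'] (min_width=6, slack=5)
Line 5: ['orange'] (min_width=6, slack=5)
Line 6: ['rainbow'] (min_width=7, slack=4)
Line 7: ['python'] (min_width=6, slack=5)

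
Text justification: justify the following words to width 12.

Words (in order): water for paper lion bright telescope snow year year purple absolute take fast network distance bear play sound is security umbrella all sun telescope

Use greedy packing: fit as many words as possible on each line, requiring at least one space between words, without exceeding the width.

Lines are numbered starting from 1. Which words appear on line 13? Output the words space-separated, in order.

Answer: security

Derivation:
Line 1: ['water', 'for'] (min_width=9, slack=3)
Line 2: ['paper', 'lion'] (min_width=10, slack=2)
Line 3: ['bright'] (min_width=6, slack=6)
Line 4: ['telescope'] (min_width=9, slack=3)
Line 5: ['snow', 'year'] (min_width=9, slack=3)
Line 6: ['year', 'purple'] (min_width=11, slack=1)
Line 7: ['absolute'] (min_width=8, slack=4)
Line 8: ['take', 'fast'] (min_width=9, slack=3)
Line 9: ['network'] (min_width=7, slack=5)
Line 10: ['distance'] (min_width=8, slack=4)
Line 11: ['bear', 'play'] (min_width=9, slack=3)
Line 12: ['sound', 'is'] (min_width=8, slack=4)
Line 13: ['security'] (min_width=8, slack=4)
Line 14: ['umbrella', 'all'] (min_width=12, slack=0)
Line 15: ['sun'] (min_width=3, slack=9)
Line 16: ['telescope'] (min_width=9, slack=3)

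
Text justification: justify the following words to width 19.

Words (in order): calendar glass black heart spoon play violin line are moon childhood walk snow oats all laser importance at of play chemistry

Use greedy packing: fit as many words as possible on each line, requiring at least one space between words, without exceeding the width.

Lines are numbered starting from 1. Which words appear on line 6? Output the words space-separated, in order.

Line 1: ['calendar', 'glass'] (min_width=14, slack=5)
Line 2: ['black', 'heart', 'spoon'] (min_width=17, slack=2)
Line 3: ['play', 'violin', 'line'] (min_width=16, slack=3)
Line 4: ['are', 'moon', 'childhood'] (min_width=18, slack=1)
Line 5: ['walk', 'snow', 'oats', 'all'] (min_width=18, slack=1)
Line 6: ['laser', 'importance', 'at'] (min_width=19, slack=0)
Line 7: ['of', 'play', 'chemistry'] (min_width=17, slack=2)

Answer: laser importance at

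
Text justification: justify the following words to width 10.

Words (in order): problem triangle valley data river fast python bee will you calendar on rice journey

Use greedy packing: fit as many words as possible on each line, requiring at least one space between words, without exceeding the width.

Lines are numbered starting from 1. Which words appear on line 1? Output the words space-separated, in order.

Answer: problem

Derivation:
Line 1: ['problem'] (min_width=7, slack=3)
Line 2: ['triangle'] (min_width=8, slack=2)
Line 3: ['valley'] (min_width=6, slack=4)
Line 4: ['data', 'river'] (min_width=10, slack=0)
Line 5: ['fast'] (min_width=4, slack=6)
Line 6: ['python', 'bee'] (min_width=10, slack=0)
Line 7: ['will', 'you'] (min_width=8, slack=2)
Line 8: ['calendar'] (min_width=8, slack=2)
Line 9: ['on', 'rice'] (min_width=7, slack=3)
Line 10: ['journey'] (min_width=7, slack=3)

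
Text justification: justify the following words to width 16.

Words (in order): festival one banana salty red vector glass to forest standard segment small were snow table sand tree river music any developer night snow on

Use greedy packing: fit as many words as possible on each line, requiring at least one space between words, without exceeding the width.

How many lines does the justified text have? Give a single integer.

Answer: 10

Derivation:
Line 1: ['festival', 'one'] (min_width=12, slack=4)
Line 2: ['banana', 'salty', 'red'] (min_width=16, slack=0)
Line 3: ['vector', 'glass', 'to'] (min_width=15, slack=1)
Line 4: ['forest', 'standard'] (min_width=15, slack=1)
Line 5: ['segment', 'small'] (min_width=13, slack=3)
Line 6: ['were', 'snow', 'table'] (min_width=15, slack=1)
Line 7: ['sand', 'tree', 'river'] (min_width=15, slack=1)
Line 8: ['music', 'any'] (min_width=9, slack=7)
Line 9: ['developer', 'night'] (min_width=15, slack=1)
Line 10: ['snow', 'on'] (min_width=7, slack=9)
Total lines: 10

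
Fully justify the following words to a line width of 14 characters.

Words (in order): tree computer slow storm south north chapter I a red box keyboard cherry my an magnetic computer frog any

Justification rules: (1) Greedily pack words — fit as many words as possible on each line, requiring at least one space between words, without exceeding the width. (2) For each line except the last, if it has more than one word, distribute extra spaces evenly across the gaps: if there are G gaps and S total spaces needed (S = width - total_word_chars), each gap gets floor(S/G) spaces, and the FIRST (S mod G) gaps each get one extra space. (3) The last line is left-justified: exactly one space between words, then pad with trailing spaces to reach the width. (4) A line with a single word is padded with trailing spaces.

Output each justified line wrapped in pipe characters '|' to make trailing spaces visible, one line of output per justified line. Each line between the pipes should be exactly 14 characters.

Answer: |tree  computer|
|slow     storm|
|south    north|
|chapter   I  a|
|red        box|
|keyboard      |
|cherry  my  an|
|magnetic      |
|computer  frog|
|any           |

Derivation:
Line 1: ['tree', 'computer'] (min_width=13, slack=1)
Line 2: ['slow', 'storm'] (min_width=10, slack=4)
Line 3: ['south', 'north'] (min_width=11, slack=3)
Line 4: ['chapter', 'I', 'a'] (min_width=11, slack=3)
Line 5: ['red', 'box'] (min_width=7, slack=7)
Line 6: ['keyboard'] (min_width=8, slack=6)
Line 7: ['cherry', 'my', 'an'] (min_width=12, slack=2)
Line 8: ['magnetic'] (min_width=8, slack=6)
Line 9: ['computer', 'frog'] (min_width=13, slack=1)
Line 10: ['any'] (min_width=3, slack=11)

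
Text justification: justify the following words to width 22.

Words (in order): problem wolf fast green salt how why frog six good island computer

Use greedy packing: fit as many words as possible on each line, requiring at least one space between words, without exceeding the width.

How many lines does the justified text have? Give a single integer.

Line 1: ['problem', 'wolf', 'fast'] (min_width=17, slack=5)
Line 2: ['green', 'salt', 'how', 'why'] (min_width=18, slack=4)
Line 3: ['frog', 'six', 'good', 'island'] (min_width=20, slack=2)
Line 4: ['computer'] (min_width=8, slack=14)
Total lines: 4

Answer: 4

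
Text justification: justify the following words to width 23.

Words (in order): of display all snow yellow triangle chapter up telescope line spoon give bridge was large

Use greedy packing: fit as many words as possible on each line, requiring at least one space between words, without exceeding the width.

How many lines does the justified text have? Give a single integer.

Answer: 4

Derivation:
Line 1: ['of', 'display', 'all', 'snow'] (min_width=19, slack=4)
Line 2: ['yellow', 'triangle', 'chapter'] (min_width=23, slack=0)
Line 3: ['up', 'telescope', 'line', 'spoon'] (min_width=23, slack=0)
Line 4: ['give', 'bridge', 'was', 'large'] (min_width=21, slack=2)
Total lines: 4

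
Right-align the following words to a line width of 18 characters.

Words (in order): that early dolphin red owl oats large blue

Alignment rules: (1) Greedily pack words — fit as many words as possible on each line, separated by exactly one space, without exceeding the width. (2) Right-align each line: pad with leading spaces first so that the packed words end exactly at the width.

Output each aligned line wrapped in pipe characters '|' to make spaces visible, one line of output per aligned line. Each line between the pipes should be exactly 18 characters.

Answer: |that early dolphin|
|red owl oats large|
|              blue|

Derivation:
Line 1: ['that', 'early', 'dolphin'] (min_width=18, slack=0)
Line 2: ['red', 'owl', 'oats', 'large'] (min_width=18, slack=0)
Line 3: ['blue'] (min_width=4, slack=14)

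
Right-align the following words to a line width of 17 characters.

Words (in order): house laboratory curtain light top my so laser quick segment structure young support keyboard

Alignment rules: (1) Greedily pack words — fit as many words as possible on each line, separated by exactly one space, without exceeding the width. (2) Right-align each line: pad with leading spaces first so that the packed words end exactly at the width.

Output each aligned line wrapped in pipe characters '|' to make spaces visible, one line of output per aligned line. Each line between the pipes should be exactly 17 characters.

Answer: | house laboratory|
|curtain light top|
|my so laser quick|
|segment structure|
|    young support|
|         keyboard|

Derivation:
Line 1: ['house', 'laboratory'] (min_width=16, slack=1)
Line 2: ['curtain', 'light', 'top'] (min_width=17, slack=0)
Line 3: ['my', 'so', 'laser', 'quick'] (min_width=17, slack=0)
Line 4: ['segment', 'structure'] (min_width=17, slack=0)
Line 5: ['young', 'support'] (min_width=13, slack=4)
Line 6: ['keyboard'] (min_width=8, slack=9)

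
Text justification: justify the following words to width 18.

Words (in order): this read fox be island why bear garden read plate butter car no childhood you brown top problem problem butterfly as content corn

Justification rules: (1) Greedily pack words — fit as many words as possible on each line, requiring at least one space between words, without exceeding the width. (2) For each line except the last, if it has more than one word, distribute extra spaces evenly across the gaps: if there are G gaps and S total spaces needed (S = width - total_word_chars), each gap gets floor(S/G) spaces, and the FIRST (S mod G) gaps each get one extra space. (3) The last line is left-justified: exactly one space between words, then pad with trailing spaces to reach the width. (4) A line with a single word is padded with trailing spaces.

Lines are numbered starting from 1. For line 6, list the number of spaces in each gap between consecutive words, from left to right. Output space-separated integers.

Line 1: ['this', 'read', 'fox', 'be'] (min_width=16, slack=2)
Line 2: ['island', 'why', 'bear'] (min_width=15, slack=3)
Line 3: ['garden', 'read', 'plate'] (min_width=17, slack=1)
Line 4: ['butter', 'car', 'no'] (min_width=13, slack=5)
Line 5: ['childhood', 'you'] (min_width=13, slack=5)
Line 6: ['brown', 'top', 'problem'] (min_width=17, slack=1)
Line 7: ['problem', 'butterfly'] (min_width=17, slack=1)
Line 8: ['as', 'content', 'corn'] (min_width=15, slack=3)

Answer: 2 1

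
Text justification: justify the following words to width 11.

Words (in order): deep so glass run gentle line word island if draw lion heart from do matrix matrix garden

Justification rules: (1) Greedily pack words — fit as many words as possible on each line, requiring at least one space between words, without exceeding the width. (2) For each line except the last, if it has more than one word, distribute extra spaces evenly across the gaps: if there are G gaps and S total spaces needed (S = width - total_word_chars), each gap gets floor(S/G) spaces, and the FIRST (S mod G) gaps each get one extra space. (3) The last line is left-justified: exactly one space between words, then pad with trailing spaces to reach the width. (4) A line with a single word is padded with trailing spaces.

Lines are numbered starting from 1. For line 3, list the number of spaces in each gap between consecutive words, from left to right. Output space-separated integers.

Line 1: ['deep', 'so'] (min_width=7, slack=4)
Line 2: ['glass', 'run'] (min_width=9, slack=2)
Line 3: ['gentle', 'line'] (min_width=11, slack=0)
Line 4: ['word', 'island'] (min_width=11, slack=0)
Line 5: ['if', 'draw'] (min_width=7, slack=4)
Line 6: ['lion', 'heart'] (min_width=10, slack=1)
Line 7: ['from', 'do'] (min_width=7, slack=4)
Line 8: ['matrix'] (min_width=6, slack=5)
Line 9: ['matrix'] (min_width=6, slack=5)
Line 10: ['garden'] (min_width=6, slack=5)

Answer: 1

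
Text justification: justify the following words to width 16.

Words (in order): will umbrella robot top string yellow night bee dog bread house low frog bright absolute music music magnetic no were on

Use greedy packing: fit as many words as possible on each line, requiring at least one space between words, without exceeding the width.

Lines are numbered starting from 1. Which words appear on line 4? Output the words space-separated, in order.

Answer: dog bread house

Derivation:
Line 1: ['will', 'umbrella'] (min_width=13, slack=3)
Line 2: ['robot', 'top', 'string'] (min_width=16, slack=0)
Line 3: ['yellow', 'night', 'bee'] (min_width=16, slack=0)
Line 4: ['dog', 'bread', 'house'] (min_width=15, slack=1)
Line 5: ['low', 'frog', 'bright'] (min_width=15, slack=1)
Line 6: ['absolute', 'music'] (min_width=14, slack=2)
Line 7: ['music', 'magnetic'] (min_width=14, slack=2)
Line 8: ['no', 'were', 'on'] (min_width=10, slack=6)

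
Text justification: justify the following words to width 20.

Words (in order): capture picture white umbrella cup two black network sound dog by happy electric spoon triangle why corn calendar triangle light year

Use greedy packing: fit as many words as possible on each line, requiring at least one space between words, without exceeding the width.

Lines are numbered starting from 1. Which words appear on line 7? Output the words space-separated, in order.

Answer: calendar triangle

Derivation:
Line 1: ['capture', 'picture'] (min_width=15, slack=5)
Line 2: ['white', 'umbrella', 'cup'] (min_width=18, slack=2)
Line 3: ['two', 'black', 'network'] (min_width=17, slack=3)
Line 4: ['sound', 'dog', 'by', 'happy'] (min_width=18, slack=2)
Line 5: ['electric', 'spoon'] (min_width=14, slack=6)
Line 6: ['triangle', 'why', 'corn'] (min_width=17, slack=3)
Line 7: ['calendar', 'triangle'] (min_width=17, slack=3)
Line 8: ['light', 'year'] (min_width=10, slack=10)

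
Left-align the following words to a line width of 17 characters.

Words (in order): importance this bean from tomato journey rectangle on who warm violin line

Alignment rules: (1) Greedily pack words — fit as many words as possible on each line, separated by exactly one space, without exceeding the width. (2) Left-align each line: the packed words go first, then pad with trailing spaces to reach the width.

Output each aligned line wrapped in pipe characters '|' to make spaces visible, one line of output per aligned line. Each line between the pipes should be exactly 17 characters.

Line 1: ['importance', 'this'] (min_width=15, slack=2)
Line 2: ['bean', 'from', 'tomato'] (min_width=16, slack=1)
Line 3: ['journey', 'rectangle'] (min_width=17, slack=0)
Line 4: ['on', 'who', 'warm'] (min_width=11, slack=6)
Line 5: ['violin', 'line'] (min_width=11, slack=6)

Answer: |importance this  |
|bean from tomato |
|journey rectangle|
|on who warm      |
|violin line      |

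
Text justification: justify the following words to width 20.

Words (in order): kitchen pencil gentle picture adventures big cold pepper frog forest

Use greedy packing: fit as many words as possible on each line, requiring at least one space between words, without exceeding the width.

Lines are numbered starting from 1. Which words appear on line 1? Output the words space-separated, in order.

Line 1: ['kitchen', 'pencil'] (min_width=14, slack=6)
Line 2: ['gentle', 'picture'] (min_width=14, slack=6)
Line 3: ['adventures', 'big', 'cold'] (min_width=19, slack=1)
Line 4: ['pepper', 'frog', 'forest'] (min_width=18, slack=2)

Answer: kitchen pencil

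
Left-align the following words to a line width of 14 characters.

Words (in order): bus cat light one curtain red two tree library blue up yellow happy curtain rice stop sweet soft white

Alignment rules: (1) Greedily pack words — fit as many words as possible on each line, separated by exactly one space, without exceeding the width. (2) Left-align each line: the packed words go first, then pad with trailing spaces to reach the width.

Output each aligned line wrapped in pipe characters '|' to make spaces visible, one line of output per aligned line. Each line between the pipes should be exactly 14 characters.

Line 1: ['bus', 'cat', 'light'] (min_width=13, slack=1)
Line 2: ['one', 'curtain'] (min_width=11, slack=3)
Line 3: ['red', 'two', 'tree'] (min_width=12, slack=2)
Line 4: ['library', 'blue'] (min_width=12, slack=2)
Line 5: ['up', 'yellow'] (min_width=9, slack=5)
Line 6: ['happy', 'curtain'] (min_width=13, slack=1)
Line 7: ['rice', 'stop'] (min_width=9, slack=5)
Line 8: ['sweet', 'soft'] (min_width=10, slack=4)
Line 9: ['white'] (min_width=5, slack=9)

Answer: |bus cat light |
|one curtain   |
|red two tree  |
|library blue  |
|up yellow     |
|happy curtain |
|rice stop     |
|sweet soft    |
|white         |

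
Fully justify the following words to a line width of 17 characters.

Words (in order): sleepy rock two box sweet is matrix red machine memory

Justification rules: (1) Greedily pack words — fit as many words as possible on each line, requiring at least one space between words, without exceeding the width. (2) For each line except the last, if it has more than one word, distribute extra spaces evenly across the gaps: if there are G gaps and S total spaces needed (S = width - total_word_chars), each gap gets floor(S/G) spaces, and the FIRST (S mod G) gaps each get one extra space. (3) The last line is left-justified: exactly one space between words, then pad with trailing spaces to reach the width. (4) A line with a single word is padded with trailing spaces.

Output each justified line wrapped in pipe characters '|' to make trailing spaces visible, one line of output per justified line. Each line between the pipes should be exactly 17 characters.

Line 1: ['sleepy', 'rock', 'two'] (min_width=15, slack=2)
Line 2: ['box', 'sweet', 'is'] (min_width=12, slack=5)
Line 3: ['matrix', 'red'] (min_width=10, slack=7)
Line 4: ['machine', 'memory'] (min_width=14, slack=3)

Answer: |sleepy  rock  two|
|box    sweet   is|
|matrix        red|
|machine memory   |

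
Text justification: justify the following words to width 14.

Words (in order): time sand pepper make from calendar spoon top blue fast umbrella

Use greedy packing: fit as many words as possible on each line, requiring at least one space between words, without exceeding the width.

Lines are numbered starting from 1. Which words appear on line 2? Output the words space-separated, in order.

Answer: pepper make

Derivation:
Line 1: ['time', 'sand'] (min_width=9, slack=5)
Line 2: ['pepper', 'make'] (min_width=11, slack=3)
Line 3: ['from', 'calendar'] (min_width=13, slack=1)
Line 4: ['spoon', 'top', 'blue'] (min_width=14, slack=0)
Line 5: ['fast', 'umbrella'] (min_width=13, slack=1)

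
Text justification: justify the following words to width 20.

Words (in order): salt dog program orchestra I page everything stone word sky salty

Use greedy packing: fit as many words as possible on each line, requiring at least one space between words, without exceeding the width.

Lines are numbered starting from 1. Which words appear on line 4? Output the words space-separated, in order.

Answer: word sky salty

Derivation:
Line 1: ['salt', 'dog', 'program'] (min_width=16, slack=4)
Line 2: ['orchestra', 'I', 'page'] (min_width=16, slack=4)
Line 3: ['everything', 'stone'] (min_width=16, slack=4)
Line 4: ['word', 'sky', 'salty'] (min_width=14, slack=6)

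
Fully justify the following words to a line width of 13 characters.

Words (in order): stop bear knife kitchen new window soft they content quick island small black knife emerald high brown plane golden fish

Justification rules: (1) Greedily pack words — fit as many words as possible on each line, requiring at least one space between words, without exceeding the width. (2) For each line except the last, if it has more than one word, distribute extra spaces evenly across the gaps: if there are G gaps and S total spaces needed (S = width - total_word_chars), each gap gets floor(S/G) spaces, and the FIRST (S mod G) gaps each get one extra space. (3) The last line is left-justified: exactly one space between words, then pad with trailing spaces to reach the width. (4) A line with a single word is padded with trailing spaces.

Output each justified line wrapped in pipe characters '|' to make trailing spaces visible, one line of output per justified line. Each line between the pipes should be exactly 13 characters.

Answer: |stop     bear|
|knife kitchen|
|new    window|
|soft     they|
|content quick|
|island  small|
|black   knife|
|emerald  high|
|brown   plane|
|golden fish  |

Derivation:
Line 1: ['stop', 'bear'] (min_width=9, slack=4)
Line 2: ['knife', 'kitchen'] (min_width=13, slack=0)
Line 3: ['new', 'window'] (min_width=10, slack=3)
Line 4: ['soft', 'they'] (min_width=9, slack=4)
Line 5: ['content', 'quick'] (min_width=13, slack=0)
Line 6: ['island', 'small'] (min_width=12, slack=1)
Line 7: ['black', 'knife'] (min_width=11, slack=2)
Line 8: ['emerald', 'high'] (min_width=12, slack=1)
Line 9: ['brown', 'plane'] (min_width=11, slack=2)
Line 10: ['golden', 'fish'] (min_width=11, slack=2)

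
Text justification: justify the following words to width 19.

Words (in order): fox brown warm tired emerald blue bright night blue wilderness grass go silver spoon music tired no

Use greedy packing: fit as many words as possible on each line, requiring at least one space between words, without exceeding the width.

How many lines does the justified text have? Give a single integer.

Answer: 6

Derivation:
Line 1: ['fox', 'brown', 'warm'] (min_width=14, slack=5)
Line 2: ['tired', 'emerald', 'blue'] (min_width=18, slack=1)
Line 3: ['bright', 'night', 'blue'] (min_width=17, slack=2)
Line 4: ['wilderness', 'grass', 'go'] (min_width=19, slack=0)
Line 5: ['silver', 'spoon', 'music'] (min_width=18, slack=1)
Line 6: ['tired', 'no'] (min_width=8, slack=11)
Total lines: 6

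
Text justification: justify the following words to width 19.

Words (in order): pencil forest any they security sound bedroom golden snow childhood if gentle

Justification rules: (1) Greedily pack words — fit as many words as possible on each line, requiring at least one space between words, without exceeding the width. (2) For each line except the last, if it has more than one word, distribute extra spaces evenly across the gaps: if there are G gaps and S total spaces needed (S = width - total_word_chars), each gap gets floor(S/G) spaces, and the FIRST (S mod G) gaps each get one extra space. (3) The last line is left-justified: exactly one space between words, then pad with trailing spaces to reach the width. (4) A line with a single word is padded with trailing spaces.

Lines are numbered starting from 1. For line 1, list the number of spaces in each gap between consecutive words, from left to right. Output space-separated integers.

Answer: 2 2

Derivation:
Line 1: ['pencil', 'forest', 'any'] (min_width=17, slack=2)
Line 2: ['they', 'security', 'sound'] (min_width=19, slack=0)
Line 3: ['bedroom', 'golden', 'snow'] (min_width=19, slack=0)
Line 4: ['childhood', 'if', 'gentle'] (min_width=19, slack=0)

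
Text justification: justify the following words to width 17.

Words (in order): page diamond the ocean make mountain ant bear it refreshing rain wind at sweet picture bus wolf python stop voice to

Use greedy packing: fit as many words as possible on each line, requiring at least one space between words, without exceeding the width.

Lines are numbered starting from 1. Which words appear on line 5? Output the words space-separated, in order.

Answer: rain wind at

Derivation:
Line 1: ['page', 'diamond', 'the'] (min_width=16, slack=1)
Line 2: ['ocean', 'make'] (min_width=10, slack=7)
Line 3: ['mountain', 'ant', 'bear'] (min_width=17, slack=0)
Line 4: ['it', 'refreshing'] (min_width=13, slack=4)
Line 5: ['rain', 'wind', 'at'] (min_width=12, slack=5)
Line 6: ['sweet', 'picture', 'bus'] (min_width=17, slack=0)
Line 7: ['wolf', 'python', 'stop'] (min_width=16, slack=1)
Line 8: ['voice', 'to'] (min_width=8, slack=9)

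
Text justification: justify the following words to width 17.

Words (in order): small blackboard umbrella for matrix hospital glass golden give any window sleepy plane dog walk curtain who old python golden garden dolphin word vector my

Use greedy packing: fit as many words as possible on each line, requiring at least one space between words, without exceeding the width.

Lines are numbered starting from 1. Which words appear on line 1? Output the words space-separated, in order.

Answer: small blackboard

Derivation:
Line 1: ['small', 'blackboard'] (min_width=16, slack=1)
Line 2: ['umbrella', 'for'] (min_width=12, slack=5)
Line 3: ['matrix', 'hospital'] (min_width=15, slack=2)
Line 4: ['glass', 'golden', 'give'] (min_width=17, slack=0)
Line 5: ['any', 'window', 'sleepy'] (min_width=17, slack=0)
Line 6: ['plane', 'dog', 'walk'] (min_width=14, slack=3)
Line 7: ['curtain', 'who', 'old'] (min_width=15, slack=2)
Line 8: ['python', 'golden'] (min_width=13, slack=4)
Line 9: ['garden', 'dolphin'] (min_width=14, slack=3)
Line 10: ['word', 'vector', 'my'] (min_width=14, slack=3)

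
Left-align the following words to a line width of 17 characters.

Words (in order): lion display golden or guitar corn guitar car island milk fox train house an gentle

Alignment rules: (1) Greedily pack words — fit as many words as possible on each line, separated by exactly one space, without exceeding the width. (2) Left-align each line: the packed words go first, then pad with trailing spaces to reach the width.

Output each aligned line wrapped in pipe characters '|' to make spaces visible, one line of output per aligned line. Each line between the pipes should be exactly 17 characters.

Answer: |lion display     |
|golden or guitar |
|corn guitar car  |
|island milk fox  |
|train house an   |
|gentle           |

Derivation:
Line 1: ['lion', 'display'] (min_width=12, slack=5)
Line 2: ['golden', 'or', 'guitar'] (min_width=16, slack=1)
Line 3: ['corn', 'guitar', 'car'] (min_width=15, slack=2)
Line 4: ['island', 'milk', 'fox'] (min_width=15, slack=2)
Line 5: ['train', 'house', 'an'] (min_width=14, slack=3)
Line 6: ['gentle'] (min_width=6, slack=11)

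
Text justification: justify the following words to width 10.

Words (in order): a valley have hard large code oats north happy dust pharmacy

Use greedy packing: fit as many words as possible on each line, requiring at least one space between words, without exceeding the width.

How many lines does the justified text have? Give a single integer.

Answer: 6

Derivation:
Line 1: ['a', 'valley'] (min_width=8, slack=2)
Line 2: ['have', 'hard'] (min_width=9, slack=1)
Line 3: ['large', 'code'] (min_width=10, slack=0)
Line 4: ['oats', 'north'] (min_width=10, slack=0)
Line 5: ['happy', 'dust'] (min_width=10, slack=0)
Line 6: ['pharmacy'] (min_width=8, slack=2)
Total lines: 6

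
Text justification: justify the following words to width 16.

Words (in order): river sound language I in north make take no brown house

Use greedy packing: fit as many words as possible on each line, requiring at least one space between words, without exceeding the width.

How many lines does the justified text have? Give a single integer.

Answer: 4

Derivation:
Line 1: ['river', 'sound'] (min_width=11, slack=5)
Line 2: ['language', 'I', 'in'] (min_width=13, slack=3)
Line 3: ['north', 'make', 'take'] (min_width=15, slack=1)
Line 4: ['no', 'brown', 'house'] (min_width=14, slack=2)
Total lines: 4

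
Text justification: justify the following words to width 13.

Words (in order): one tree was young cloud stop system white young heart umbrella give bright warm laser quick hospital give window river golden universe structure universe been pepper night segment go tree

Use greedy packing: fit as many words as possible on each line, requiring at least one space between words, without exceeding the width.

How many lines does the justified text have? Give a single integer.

Line 1: ['one', 'tree', 'was'] (min_width=12, slack=1)
Line 2: ['young', 'cloud'] (min_width=11, slack=2)
Line 3: ['stop', 'system'] (min_width=11, slack=2)
Line 4: ['white', 'young'] (min_width=11, slack=2)
Line 5: ['heart'] (min_width=5, slack=8)
Line 6: ['umbrella', 'give'] (min_width=13, slack=0)
Line 7: ['bright', 'warm'] (min_width=11, slack=2)
Line 8: ['laser', 'quick'] (min_width=11, slack=2)
Line 9: ['hospital', 'give'] (min_width=13, slack=0)
Line 10: ['window', 'river'] (min_width=12, slack=1)
Line 11: ['golden'] (min_width=6, slack=7)
Line 12: ['universe'] (min_width=8, slack=5)
Line 13: ['structure'] (min_width=9, slack=4)
Line 14: ['universe', 'been'] (min_width=13, slack=0)
Line 15: ['pepper', 'night'] (min_width=12, slack=1)
Line 16: ['segment', 'go'] (min_width=10, slack=3)
Line 17: ['tree'] (min_width=4, slack=9)
Total lines: 17

Answer: 17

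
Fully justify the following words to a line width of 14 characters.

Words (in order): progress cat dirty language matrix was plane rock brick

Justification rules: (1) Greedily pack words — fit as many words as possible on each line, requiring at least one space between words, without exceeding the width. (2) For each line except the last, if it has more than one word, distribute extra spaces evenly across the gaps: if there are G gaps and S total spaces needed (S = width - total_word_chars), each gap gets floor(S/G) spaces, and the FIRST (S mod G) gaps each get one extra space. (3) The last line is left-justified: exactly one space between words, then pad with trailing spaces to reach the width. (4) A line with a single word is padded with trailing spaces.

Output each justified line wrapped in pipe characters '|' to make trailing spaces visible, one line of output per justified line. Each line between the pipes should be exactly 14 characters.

Line 1: ['progress', 'cat'] (min_width=12, slack=2)
Line 2: ['dirty', 'language'] (min_width=14, slack=0)
Line 3: ['matrix', 'was'] (min_width=10, slack=4)
Line 4: ['plane', 'rock'] (min_width=10, slack=4)
Line 5: ['brick'] (min_width=5, slack=9)

Answer: |progress   cat|
|dirty language|
|matrix     was|
|plane     rock|
|brick         |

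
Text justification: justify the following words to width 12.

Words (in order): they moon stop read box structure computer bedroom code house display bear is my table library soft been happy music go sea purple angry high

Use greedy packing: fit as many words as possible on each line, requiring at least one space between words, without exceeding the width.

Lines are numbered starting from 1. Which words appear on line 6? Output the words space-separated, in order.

Line 1: ['they', 'moon'] (min_width=9, slack=3)
Line 2: ['stop', 'read'] (min_width=9, slack=3)
Line 3: ['box'] (min_width=3, slack=9)
Line 4: ['structure'] (min_width=9, slack=3)
Line 5: ['computer'] (min_width=8, slack=4)
Line 6: ['bedroom', 'code'] (min_width=12, slack=0)
Line 7: ['house'] (min_width=5, slack=7)
Line 8: ['display', 'bear'] (min_width=12, slack=0)
Line 9: ['is', 'my', 'table'] (min_width=11, slack=1)
Line 10: ['library', 'soft'] (min_width=12, slack=0)
Line 11: ['been', 'happy'] (min_width=10, slack=2)
Line 12: ['music', 'go', 'sea'] (min_width=12, slack=0)
Line 13: ['purple', 'angry'] (min_width=12, slack=0)
Line 14: ['high'] (min_width=4, slack=8)

Answer: bedroom code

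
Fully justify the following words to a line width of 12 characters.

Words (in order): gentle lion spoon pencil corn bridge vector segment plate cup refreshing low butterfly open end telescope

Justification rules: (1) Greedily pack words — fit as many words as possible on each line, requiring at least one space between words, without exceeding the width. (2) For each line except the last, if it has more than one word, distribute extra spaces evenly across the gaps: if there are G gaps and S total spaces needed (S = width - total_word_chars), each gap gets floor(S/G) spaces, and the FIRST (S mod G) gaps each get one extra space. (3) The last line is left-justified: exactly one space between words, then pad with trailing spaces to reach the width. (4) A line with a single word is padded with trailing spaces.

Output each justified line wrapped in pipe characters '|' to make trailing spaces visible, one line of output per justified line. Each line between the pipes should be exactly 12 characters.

Line 1: ['gentle', 'lion'] (min_width=11, slack=1)
Line 2: ['spoon', 'pencil'] (min_width=12, slack=0)
Line 3: ['corn', 'bridge'] (min_width=11, slack=1)
Line 4: ['vector'] (min_width=6, slack=6)
Line 5: ['segment'] (min_width=7, slack=5)
Line 6: ['plate', 'cup'] (min_width=9, slack=3)
Line 7: ['refreshing'] (min_width=10, slack=2)
Line 8: ['low'] (min_width=3, slack=9)
Line 9: ['butterfly'] (min_width=9, slack=3)
Line 10: ['open', 'end'] (min_width=8, slack=4)
Line 11: ['telescope'] (min_width=9, slack=3)

Answer: |gentle  lion|
|spoon pencil|
|corn  bridge|
|vector      |
|segment     |
|plate    cup|
|refreshing  |
|low         |
|butterfly   |
|open     end|
|telescope   |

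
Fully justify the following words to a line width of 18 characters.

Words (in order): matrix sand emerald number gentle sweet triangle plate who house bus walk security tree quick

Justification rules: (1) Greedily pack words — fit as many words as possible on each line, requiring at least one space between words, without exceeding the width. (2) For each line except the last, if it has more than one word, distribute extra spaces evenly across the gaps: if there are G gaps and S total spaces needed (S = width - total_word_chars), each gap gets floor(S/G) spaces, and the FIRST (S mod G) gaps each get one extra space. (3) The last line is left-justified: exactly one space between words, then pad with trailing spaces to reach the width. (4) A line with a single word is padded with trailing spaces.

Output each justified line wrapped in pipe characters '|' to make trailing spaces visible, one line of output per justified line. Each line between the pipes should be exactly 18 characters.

Answer: |matrix        sand|
|emerald     number|
|gentle       sweet|
|triangle plate who|
|house   bus   walk|
|security      tree|
|quick             |

Derivation:
Line 1: ['matrix', 'sand'] (min_width=11, slack=7)
Line 2: ['emerald', 'number'] (min_width=14, slack=4)
Line 3: ['gentle', 'sweet'] (min_width=12, slack=6)
Line 4: ['triangle', 'plate', 'who'] (min_width=18, slack=0)
Line 5: ['house', 'bus', 'walk'] (min_width=14, slack=4)
Line 6: ['security', 'tree'] (min_width=13, slack=5)
Line 7: ['quick'] (min_width=5, slack=13)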